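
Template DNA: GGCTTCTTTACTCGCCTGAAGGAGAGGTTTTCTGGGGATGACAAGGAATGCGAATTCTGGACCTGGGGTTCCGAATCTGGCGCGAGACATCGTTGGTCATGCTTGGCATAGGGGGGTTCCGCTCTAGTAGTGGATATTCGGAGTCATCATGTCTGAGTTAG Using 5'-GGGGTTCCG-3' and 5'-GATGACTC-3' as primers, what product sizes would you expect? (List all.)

84 bp, 36 bp

The forward primer GGGGTTCCG matches the top strand at positions 65–73, 113–121.
The reverse primer's reverse complement is GAGTCATC, matching at positions 141–148.
Each forward site pairs with the reverse site to give a product ending at position 148: sizes 84, 36 bp.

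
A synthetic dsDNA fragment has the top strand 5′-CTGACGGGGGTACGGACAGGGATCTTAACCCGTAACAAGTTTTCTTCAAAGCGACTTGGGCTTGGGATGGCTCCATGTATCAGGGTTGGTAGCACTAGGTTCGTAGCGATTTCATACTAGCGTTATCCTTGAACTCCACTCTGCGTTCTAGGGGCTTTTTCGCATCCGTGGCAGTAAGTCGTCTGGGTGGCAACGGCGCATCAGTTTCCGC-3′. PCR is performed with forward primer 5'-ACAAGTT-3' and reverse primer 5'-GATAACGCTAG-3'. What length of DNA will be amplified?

93 bp

Scanning the template, ACAAGTT occurs at positions 35–41; this primer anneals to the bottom strand there with its 3' end pointing downstream.
Taking the reverse complement of GATAACGCTAG gives CTAGCGTTATC, found at positions 117–127 on the template; the primer anneals here to the top strand with its 3' end pointing upstream.
Amplicon spans positions 35–127: 93 bp.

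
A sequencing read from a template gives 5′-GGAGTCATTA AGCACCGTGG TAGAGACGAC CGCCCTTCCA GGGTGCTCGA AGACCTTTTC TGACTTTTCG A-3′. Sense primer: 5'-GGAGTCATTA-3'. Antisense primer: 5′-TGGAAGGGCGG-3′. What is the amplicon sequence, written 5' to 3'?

5'-GGAGTCATTAAGCACCGTGGTAGAGACGACCGCCCTTCCA-3'

Forward primer GGAGTCATTA is found on the top strand at positions 1–10.
The reverse primer's reverse complement is CCGCCCTTCCA, which matches the template at positions 30–40.
The product is the template from position 1 through 40 (40 bp).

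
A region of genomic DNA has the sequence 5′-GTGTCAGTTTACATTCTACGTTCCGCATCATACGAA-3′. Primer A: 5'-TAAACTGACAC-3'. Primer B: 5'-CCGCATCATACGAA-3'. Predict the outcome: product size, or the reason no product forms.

No product — the primers' 3' ends point away from each other.

Primer A (TAAACTGACAC) has reverse complement GTGTCAGTTTA, which matches the top strand at positions 1–11; primer A anneals to the top strand there with its 3' end pointing upstream toward position 1.
Primer B (CCGCATCATACGAA) matches the top strand directly at positions 23–36; it anneals to the bottom strand with its 3' end pointing downstream toward position 36.
The 3' ends diverge (primer A extends toward position 1, primer B toward position 36), so the primers never converge on a shared product.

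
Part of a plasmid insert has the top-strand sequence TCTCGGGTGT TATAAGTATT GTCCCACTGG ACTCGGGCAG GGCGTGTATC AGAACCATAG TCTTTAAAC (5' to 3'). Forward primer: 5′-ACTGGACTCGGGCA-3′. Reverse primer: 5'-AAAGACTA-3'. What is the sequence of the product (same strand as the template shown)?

Scanning the template, ACTGGACTCGGGCA occurs at positions 26–39; this primer anneals to the bottom strand there with its 3' end pointing downstream.
The reverse primer's reverse complement is TAGTCTTT, which matches the template at positions 58–65.
The product is the template from position 26 through 65 (40 bp).

5'-ACTGGACTCGGGCAGGGCGTGTATCAGAACCATAGTCTTT-3'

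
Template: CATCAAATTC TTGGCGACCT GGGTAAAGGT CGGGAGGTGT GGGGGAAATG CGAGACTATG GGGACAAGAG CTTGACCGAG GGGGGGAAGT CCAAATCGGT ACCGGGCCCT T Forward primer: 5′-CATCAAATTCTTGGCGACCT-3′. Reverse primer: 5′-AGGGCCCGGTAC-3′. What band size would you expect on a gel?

110 bp

The forward primer matches the template at positions 1–20.
Reverse complement of the reverse primer: GTACCGGGCCCT. This occurs on the top strand at positions 99–110.
The product runs from position 1 to position 110, so its length is 110 − 1 + 1 = 110 bp.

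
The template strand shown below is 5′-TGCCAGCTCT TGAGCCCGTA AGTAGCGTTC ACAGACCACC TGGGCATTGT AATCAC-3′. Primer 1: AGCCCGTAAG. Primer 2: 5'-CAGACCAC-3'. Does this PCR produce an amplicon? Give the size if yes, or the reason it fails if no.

Primer 1 (AGCCCGTAAG) matches the top strand at positions 13–22 (3' end points downstream).
Primer 2 (CAGACCAC) also matches the top strand directly, at positions 32–39 — its reverse complement GTGGTCTG is not present.
Both primers anneal to the bottom strand with 3' ends pointing the same way, so neither can prime synthesis back toward the other.

No product — both primers anneal to the same strand and extend in the same direction.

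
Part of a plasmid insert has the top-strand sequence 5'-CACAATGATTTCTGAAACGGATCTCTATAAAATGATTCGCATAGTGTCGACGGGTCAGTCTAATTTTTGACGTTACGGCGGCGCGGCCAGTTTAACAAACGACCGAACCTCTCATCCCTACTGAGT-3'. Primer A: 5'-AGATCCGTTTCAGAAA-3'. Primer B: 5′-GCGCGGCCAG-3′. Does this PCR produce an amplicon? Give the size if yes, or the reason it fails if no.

No product — the primers' 3' ends point away from each other.

Primer A (AGATCCGTTTCAGAAA) has reverse complement TTTCTGAAACGGATCT, which matches the top strand at positions 9–24; primer A anneals to the top strand there with its 3' end pointing upstream toward position 9.
Primer B (GCGCGGCCAG) matches the top strand directly at positions 81–90; it anneals to the bottom strand with its 3' end pointing downstream toward position 90.
The 3' ends diverge (primer A extends toward position 1, primer B toward position 126), so the primers never converge on a shared product.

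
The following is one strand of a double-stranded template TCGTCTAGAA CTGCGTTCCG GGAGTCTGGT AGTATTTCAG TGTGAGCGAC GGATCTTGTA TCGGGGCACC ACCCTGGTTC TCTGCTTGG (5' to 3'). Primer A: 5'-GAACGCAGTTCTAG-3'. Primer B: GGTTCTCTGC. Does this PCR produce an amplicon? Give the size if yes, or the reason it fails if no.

Primer A (GAACGCAGTTCTAG) has reverse complement CTAGAACTGCGTTC, which matches the top strand at positions 5–18; primer A anneals to the top strand there with its 3' end pointing upstream toward position 5.
Primer B (GGTTCTCTGC) matches the top strand directly at positions 76–85; it anneals to the bottom strand with its 3' end pointing downstream toward position 85.
The 3' ends diverge (primer A extends toward position 1, primer B toward position 89), so the primers never converge on a shared product.

No product — the primers' 3' ends point away from each other.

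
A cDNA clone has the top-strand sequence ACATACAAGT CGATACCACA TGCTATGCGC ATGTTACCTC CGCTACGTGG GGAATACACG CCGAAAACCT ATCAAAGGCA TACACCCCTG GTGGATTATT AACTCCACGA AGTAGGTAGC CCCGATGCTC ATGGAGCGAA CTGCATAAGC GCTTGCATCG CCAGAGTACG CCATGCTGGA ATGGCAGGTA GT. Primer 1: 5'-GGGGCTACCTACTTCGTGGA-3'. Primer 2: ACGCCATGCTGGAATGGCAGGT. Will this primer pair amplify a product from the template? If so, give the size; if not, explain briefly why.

Primer 1 (GGGGCTACCTACTTCGTGGA) has reverse complement TCCACGAAGTAGGTAGCCCC, which matches the top strand at positions 104–123; primer 1 anneals to the top strand there with its 3' end pointing upstream toward position 104.
Primer 2 (ACGCCATGCTGGAATGGCAGGT) matches the top strand directly at positions 168–189; it anneals to the bottom strand with its 3' end pointing downstream toward position 189.
The 3' ends diverge (primer 1 extends toward position 1, primer 2 toward position 192), so the primers never converge on a shared product.

No product — the primers' 3' ends point away from each other.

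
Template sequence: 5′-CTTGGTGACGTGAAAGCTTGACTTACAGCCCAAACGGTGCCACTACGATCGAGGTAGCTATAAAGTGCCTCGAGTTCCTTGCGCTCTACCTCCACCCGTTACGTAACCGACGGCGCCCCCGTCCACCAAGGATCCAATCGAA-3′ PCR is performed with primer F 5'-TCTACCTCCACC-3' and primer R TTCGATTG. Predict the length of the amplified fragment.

58 bp

Scanning the template, TCTACCTCCACC occurs at positions 85–96; this primer anneals to the bottom strand there with its 3' end pointing downstream.
The reverse primer's reverse complement is CAATCGAA, which matches the template at positions 135–142.
Amplicon spans positions 85–142: 58 bp.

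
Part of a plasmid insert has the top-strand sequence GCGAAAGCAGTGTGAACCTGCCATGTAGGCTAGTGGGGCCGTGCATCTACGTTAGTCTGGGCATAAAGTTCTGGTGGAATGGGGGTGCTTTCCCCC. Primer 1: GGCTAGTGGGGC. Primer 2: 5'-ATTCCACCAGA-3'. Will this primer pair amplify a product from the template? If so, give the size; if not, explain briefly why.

Primer 1 (GGCTAGTGGGGC) matches the top strand at positions 28–39; it acts as a forward primer.
Primer 2's reverse complement is TCTGGTGGAAT, matching the top strand at positions 70–80; it acts as a reverse primer.
The 3' ends face each other across positions 28–80, giving a 53 bp product.

Yes — a 53 bp product.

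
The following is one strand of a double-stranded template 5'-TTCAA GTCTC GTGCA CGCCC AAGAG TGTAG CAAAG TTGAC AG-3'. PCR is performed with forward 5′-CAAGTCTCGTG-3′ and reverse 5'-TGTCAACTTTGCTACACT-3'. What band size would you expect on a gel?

39 bp

The forward primer matches the template at positions 3–13.
Taking the reverse complement of TGTCAACTTTGCTACACT gives AGTGTAGCAAAGTTGACA, found at positions 24–41 on the template; the primer anneals here to the top strand with its 3' end pointing upstream.
The product runs from position 3 to position 41, so its length is 41 − 3 + 1 = 39 bp.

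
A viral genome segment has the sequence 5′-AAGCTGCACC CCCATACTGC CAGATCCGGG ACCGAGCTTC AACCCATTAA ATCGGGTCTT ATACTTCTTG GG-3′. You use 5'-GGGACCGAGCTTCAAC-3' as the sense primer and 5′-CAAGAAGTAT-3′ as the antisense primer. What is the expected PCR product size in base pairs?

Scanning the template, GGGACCGAGCTTCAAC occurs at positions 28–43; this primer anneals to the bottom strand there with its 3' end pointing downstream.
The reverse primer's reverse complement is ATACTTCTTG, which matches the template at positions 61–70.
Amplicon spans positions 28–70: 43 bp.

43 bp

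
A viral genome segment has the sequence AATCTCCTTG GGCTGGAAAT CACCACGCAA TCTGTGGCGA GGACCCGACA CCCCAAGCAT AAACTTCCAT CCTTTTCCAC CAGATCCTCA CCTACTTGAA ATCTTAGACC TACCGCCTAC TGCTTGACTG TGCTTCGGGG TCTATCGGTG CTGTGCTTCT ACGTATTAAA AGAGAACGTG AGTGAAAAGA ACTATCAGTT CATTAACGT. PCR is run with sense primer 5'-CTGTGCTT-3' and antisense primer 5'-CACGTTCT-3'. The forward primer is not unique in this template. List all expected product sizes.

The forward primer CTGTGCTT matches the top strand at positions 128–135, 151–158.
The reverse primer's reverse complement is AGAACGTG, matching at positions 173–180.
Each forward site pairs with the reverse site to give a product ending at position 180: sizes 53, 30 bp.

53 bp, 30 bp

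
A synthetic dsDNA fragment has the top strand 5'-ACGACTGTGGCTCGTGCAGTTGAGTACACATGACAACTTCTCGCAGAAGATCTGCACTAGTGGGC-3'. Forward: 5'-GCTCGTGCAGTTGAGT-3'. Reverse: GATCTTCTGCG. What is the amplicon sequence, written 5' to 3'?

The forward primer matches the template at positions 10–25.
Reverse complement of the reverse primer: CGCAGAAGATC. This occurs on the top strand at positions 42–52.
The product is the template from position 10 through 52 (43 bp).

5'-GCTCGTGCAGTTGAGTACACATGACAACTTCTCGCAGAAGATC-3'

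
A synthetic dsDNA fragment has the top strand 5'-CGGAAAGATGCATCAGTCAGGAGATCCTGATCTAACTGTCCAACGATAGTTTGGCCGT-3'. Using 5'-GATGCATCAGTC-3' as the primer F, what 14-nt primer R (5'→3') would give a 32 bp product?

5'-CAGTTAGATCAGGA-3'

The forward primer binds at positions 7–18, so a 32 bp product ends at position 7 + 32 − 1 = 38.
The reverse primer anneals to the top strand over positions 25–38, i.e. to TCCTGATCTAACTG.
Its sequence written 5'→3' is the reverse complement: CAGTTAGATCAGGA.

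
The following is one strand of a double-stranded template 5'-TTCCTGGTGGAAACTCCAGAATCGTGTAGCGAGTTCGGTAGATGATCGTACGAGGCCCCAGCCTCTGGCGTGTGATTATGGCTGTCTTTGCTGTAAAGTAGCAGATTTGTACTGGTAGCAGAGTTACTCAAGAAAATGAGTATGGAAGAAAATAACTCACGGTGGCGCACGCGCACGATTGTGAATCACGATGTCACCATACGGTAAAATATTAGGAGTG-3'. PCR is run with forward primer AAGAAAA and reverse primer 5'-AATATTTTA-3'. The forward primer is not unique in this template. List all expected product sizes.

The forward primer AAGAAAA matches the top strand at positions 130–136, 146–152.
The reverse primer's reverse complement is TAAAATATT, matching at positions 205–213.
Each forward site pairs with the reverse site to give a product ending at position 213: sizes 84, 68 bp.

84 bp, 68 bp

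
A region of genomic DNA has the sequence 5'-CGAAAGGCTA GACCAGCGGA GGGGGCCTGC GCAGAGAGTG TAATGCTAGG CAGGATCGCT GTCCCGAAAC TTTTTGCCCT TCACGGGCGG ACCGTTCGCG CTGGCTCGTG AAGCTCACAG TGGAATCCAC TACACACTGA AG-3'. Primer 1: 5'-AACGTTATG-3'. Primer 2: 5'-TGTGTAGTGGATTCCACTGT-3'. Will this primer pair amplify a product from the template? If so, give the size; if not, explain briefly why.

No product — primer 1 has no binding site in the template.

Primer 1 (AACGTTATG) does not match the top strand, and its reverse complement CATAACGTT does not match either.
With no annealing site for primer 1, no amplification occurs.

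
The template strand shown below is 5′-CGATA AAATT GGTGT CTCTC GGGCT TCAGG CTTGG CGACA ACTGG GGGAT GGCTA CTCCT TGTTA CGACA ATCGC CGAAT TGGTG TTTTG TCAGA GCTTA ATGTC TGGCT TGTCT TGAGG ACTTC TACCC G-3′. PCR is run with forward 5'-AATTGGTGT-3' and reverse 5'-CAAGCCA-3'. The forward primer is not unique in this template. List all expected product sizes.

The forward primer AATTGGTGT matches the top strand at positions 7–15, 78–86.
The reverse primer's reverse complement is TGGCTTG, matching at positions 106–112.
Each forward site pairs with the reverse site to give a product ending at position 112: sizes 106, 35 bp.

106 bp, 35 bp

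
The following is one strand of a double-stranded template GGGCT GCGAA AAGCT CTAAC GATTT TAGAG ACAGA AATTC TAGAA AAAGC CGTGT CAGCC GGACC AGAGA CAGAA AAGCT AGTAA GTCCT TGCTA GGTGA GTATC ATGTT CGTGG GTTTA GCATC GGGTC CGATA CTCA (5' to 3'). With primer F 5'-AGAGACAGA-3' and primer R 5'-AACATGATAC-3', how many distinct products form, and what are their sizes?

The forward primer AGAGACAGA matches the top strand at positions 27–35, 66–74.
The reverse primer's reverse complement is GTATCATGTT, matching at positions 101–110.
Each forward site pairs with the reverse site to give a product ending at position 110: sizes 84, 45 bp.

Two products: 84 bp, 45 bp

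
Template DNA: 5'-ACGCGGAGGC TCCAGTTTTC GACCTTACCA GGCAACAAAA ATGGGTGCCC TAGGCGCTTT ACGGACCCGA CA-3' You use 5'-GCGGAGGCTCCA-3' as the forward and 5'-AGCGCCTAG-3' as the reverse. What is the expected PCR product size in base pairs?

The forward primer matches the template at positions 3–14.
Taking the reverse complement of AGCGCCTAG gives CTAGGCGCT, found at positions 50–58 on the template; the primer anneals here to the top strand with its 3' end pointing upstream.
Amplicon spans positions 3–58: 56 bp.

56 bp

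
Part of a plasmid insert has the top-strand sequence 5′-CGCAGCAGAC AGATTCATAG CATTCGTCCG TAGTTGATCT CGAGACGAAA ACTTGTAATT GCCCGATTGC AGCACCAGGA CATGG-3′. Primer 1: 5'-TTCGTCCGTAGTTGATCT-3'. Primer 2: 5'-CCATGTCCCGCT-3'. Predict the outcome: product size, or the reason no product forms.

Primer 2 (CCATGTCCCGCT) does not match the top strand, and its reverse complement AGCGGGACATGG does not match either.
With no annealing site for primer 2, no amplification occurs.

No product — primer 2 has no binding site in the template.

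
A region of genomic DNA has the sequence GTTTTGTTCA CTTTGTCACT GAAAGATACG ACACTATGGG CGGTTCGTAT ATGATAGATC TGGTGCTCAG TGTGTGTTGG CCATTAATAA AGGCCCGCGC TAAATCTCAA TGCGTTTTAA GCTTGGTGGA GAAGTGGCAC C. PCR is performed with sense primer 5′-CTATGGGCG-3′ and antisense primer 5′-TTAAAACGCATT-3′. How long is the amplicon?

Forward primer CTATGGGCG is found on the top strand at positions 34–42.
Taking the reverse complement of TTAAAACGCATT gives AATGCGTTTTAA, found at positions 109–120 on the template; the primer anneals here to the top strand with its 3' end pointing upstream.
The product runs from position 34 to position 120, so its length is 120 − 34 + 1 = 87 bp.

87 bp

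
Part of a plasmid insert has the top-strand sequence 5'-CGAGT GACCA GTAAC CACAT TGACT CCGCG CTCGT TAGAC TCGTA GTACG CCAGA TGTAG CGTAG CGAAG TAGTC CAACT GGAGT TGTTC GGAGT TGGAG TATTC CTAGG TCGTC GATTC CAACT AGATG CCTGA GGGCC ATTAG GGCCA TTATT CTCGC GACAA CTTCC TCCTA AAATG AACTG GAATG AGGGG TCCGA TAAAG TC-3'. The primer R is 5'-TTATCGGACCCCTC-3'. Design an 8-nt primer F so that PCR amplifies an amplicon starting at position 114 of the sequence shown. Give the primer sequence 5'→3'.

5'-TCGATTCC-3'

The reverse primer's reverse complement GAGGGGTCCGATAA matches the template at positions 190–203; the product starts at position 114.
The forward primer is identical to the top strand over positions 114–121: TCGATTCC.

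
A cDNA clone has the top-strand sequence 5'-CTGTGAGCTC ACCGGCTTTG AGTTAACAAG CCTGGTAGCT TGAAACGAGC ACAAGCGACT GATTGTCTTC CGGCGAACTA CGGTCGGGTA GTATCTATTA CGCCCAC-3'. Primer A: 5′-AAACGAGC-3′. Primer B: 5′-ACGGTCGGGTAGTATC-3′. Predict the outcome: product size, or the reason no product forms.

Primer A (AAACGAGC) matches the top strand at positions 43–50 (3' end points downstream).
Primer B (ACGGTCGGGTAGTATC) also matches the top strand directly, at positions 80–95 — its reverse complement GATACTACCCGACCGT is not present.
Both primers anneal to the bottom strand with 3' ends pointing the same way, so neither can prime synthesis back toward the other.

No product — both primers anneal to the same strand and extend in the same direction.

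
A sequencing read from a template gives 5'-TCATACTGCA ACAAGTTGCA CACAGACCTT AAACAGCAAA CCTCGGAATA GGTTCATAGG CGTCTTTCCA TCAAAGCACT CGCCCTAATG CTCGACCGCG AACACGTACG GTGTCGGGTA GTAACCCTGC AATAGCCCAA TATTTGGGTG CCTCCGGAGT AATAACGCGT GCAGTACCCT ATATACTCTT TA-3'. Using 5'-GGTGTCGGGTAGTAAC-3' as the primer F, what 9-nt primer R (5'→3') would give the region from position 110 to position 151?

5'-GCACCCAAA-3'

The product's 3' end on the top strand is position 151.
The reverse primer anneals to the top strand over positions 143–151, i.e. to TTTGGGTGC.
Its sequence written 5'→3' is the reverse complement: GCACCCAAA.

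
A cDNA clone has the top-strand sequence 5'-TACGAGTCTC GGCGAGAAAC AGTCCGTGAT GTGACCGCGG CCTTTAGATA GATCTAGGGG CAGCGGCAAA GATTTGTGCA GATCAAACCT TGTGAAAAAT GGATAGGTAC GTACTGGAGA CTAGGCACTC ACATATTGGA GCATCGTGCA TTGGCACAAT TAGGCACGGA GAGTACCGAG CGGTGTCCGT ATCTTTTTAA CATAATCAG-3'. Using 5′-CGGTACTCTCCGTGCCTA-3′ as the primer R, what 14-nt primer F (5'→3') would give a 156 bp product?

5'-TCCGTGATGTGACC-3'

The reverse primer's reverse complement TAGGCACGGAGAGTACCG matches the template at positions 161–178, so the product ends at position 178.
A 156 bp product then starts at position 178 − 156 + 1 = 23.
The forward primer is identical to the top strand there: TCCGTGATGTGACC.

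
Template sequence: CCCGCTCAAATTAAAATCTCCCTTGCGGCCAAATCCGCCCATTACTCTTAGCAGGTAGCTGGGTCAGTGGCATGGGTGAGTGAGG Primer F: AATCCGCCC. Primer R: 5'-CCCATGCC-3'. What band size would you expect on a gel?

Forward primer AATCCGCCC is found on the top strand at positions 32–40.
The reverse primer's reverse complement is GGCATGGG, which matches the template at positions 69–76.
Amplicon spans positions 32–76: 45 bp.

45 bp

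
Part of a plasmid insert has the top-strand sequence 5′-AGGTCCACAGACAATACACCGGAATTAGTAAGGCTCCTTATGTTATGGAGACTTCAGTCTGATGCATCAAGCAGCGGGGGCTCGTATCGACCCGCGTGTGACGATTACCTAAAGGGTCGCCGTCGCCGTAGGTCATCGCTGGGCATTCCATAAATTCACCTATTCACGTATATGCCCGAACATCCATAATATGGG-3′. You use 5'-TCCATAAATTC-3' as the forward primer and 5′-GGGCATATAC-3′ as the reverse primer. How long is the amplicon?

Forward primer TCCATAAATTC is found on the top strand at positions 147–157.
Taking the reverse complement of GGGCATATAC gives GTATATGCCC, found at positions 168–177 on the template; the primer anneals here to the top strand with its 3' end pointing upstream.
The product runs from position 147 to position 177, so its length is 177 − 147 + 1 = 31 bp.

31 bp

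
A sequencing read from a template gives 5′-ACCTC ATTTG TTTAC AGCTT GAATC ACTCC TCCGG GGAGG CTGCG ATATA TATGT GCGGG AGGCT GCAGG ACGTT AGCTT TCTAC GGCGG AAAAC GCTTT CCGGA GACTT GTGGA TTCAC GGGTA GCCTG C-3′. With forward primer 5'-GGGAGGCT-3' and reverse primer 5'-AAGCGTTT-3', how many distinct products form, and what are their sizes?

The forward primer GGGAGGCT matches the top strand at positions 35–42, 58–65.
The reverse primer's reverse complement is AAACGCTT, matching at positions 92–99.
Each forward site pairs with the reverse site to give a product ending at position 99: sizes 65, 42 bp.

Two products: 65 bp, 42 bp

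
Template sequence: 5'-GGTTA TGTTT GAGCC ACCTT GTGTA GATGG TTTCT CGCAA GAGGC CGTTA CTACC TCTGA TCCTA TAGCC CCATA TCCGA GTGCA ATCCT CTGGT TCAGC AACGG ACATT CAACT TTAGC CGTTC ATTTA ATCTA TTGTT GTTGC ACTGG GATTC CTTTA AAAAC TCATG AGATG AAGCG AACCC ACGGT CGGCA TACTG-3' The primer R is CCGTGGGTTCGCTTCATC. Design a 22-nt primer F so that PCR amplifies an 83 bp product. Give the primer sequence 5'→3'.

The reverse primer's reverse complement GATGAAGCGAACCCACGG matches the template at positions 172–189, so the product ends at position 189.
An 83 bp product then starts at position 189 − 83 + 1 = 107.
The forward primer is identical to the top strand there: CATTCAACTTTAGCCGTTCATT.

5'-CATTCAACTTTAGCCGTTCATT-3'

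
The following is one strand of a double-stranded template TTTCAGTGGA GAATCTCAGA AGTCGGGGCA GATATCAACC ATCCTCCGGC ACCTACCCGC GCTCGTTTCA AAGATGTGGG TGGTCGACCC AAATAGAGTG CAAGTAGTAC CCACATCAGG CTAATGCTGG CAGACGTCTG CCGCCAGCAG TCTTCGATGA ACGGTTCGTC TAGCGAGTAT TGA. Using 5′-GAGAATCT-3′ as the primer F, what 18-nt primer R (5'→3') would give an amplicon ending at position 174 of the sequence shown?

5'-GCTAGACGAACCGTTCAT-3'

The forward primer binds at positions 9–16; the product's 3' end on the top strand is position 174.
The reverse primer anneals to the top strand over positions 157–174, i.e. to ATGAACGGTTCGTCTAGC.
Its sequence written 5'→3' is the reverse complement: GCTAGACGAACCGTTCAT.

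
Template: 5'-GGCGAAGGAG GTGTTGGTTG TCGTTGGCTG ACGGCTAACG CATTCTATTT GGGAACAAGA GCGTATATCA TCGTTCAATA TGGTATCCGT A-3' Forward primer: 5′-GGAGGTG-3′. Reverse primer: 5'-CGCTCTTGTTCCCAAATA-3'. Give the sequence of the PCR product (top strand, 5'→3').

5'-GGAGGTGTTGGTTGTCGTTGGCTGACGGCTAACGCATTCTATTTGGGAACAAGAGCG-3'

Scanning the template, GGAGGTG occurs at positions 7–13; this primer anneals to the bottom strand there with its 3' end pointing downstream.
Reverse complement of the reverse primer: TATTTGGGAACAAGAGCG. This occurs on the top strand at positions 46–63.
The product is the template from position 7 through 63 (57 bp).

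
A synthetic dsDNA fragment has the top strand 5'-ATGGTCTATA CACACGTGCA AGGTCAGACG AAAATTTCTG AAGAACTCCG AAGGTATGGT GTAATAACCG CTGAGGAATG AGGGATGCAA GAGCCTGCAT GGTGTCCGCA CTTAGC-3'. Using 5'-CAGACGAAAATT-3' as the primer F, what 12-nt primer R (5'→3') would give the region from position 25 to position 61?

The product's 3' end on the top strand is position 61.
The reverse primer anneals to the top strand over positions 50–61, i.e. to GAAGGTATGGTG.
Its sequence written 5'→3' is the reverse complement: CACCATACCTTC.

5'-CACCATACCTTC-3'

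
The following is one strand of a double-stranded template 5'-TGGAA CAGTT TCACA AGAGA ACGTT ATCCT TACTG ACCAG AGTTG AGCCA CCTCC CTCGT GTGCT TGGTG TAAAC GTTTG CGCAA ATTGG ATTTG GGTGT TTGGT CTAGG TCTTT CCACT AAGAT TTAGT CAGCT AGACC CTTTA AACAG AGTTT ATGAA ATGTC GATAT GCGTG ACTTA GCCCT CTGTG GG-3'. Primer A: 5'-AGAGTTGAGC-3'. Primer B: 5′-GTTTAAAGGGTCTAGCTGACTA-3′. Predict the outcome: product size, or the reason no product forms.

Primer A (AGAGTTGAGC) matches the top strand at positions 39–48; it acts as a forward primer.
Primer B's reverse complement is TAGTCAGCTAGACCCTTTAAAC, matching the top strand at positions 127–148; it acts as a reverse primer.
The 3' ends face each other across positions 39–148, giving a 110 bp product.

Yes — a 110 bp product.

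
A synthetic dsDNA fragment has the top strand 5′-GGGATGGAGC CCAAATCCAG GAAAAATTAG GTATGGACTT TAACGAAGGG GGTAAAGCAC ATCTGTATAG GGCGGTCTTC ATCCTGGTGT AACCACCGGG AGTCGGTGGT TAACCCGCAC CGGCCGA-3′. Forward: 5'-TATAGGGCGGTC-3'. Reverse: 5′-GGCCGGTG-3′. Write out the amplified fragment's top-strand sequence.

5'-TATAGGGCGGTCTTCATCCTGGTGTAACCACCGGGAGTCGGTGGTTAACCCGCACCGGCC-3'

Scanning the template, TATAGGGCGGTC occurs at positions 66–77; this primer anneals to the bottom strand there with its 3' end pointing downstream.
Reverse complement of the reverse primer: CACCGGCC. This occurs on the top strand at positions 118–125.
The product is the template from position 66 through 125 (60 bp).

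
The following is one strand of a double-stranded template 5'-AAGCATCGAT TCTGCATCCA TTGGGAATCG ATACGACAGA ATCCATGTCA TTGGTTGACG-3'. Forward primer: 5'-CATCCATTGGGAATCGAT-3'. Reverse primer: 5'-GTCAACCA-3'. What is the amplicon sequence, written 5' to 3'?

The forward primer matches the template at positions 15–32.
Reverse complement of the reverse primer: TGGTTGAC. This occurs on the top strand at positions 52–59.
The product is the template from position 15 through 59 (45 bp).

5'-CATCCATTGGGAATCGATACGACAGAATCCATGTCATTGGTTGAC-3'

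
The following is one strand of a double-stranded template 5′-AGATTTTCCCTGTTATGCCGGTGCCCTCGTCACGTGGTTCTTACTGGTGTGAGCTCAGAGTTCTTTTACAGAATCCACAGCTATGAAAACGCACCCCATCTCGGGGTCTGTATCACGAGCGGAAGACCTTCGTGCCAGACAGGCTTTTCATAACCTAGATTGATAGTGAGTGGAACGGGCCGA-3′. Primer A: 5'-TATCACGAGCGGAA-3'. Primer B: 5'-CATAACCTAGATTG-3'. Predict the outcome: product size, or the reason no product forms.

Primer A (TATCACGAGCGGAA) matches the top strand at positions 111–124 (3' end points downstream).
Primer B (CATAACCTAGATTG) also matches the top strand directly, at positions 149–162 — its reverse complement CAATCTAGGTTATG is not present.
Both primers anneal to the bottom strand with 3' ends pointing the same way, so neither can prime synthesis back toward the other.

No product — both primers anneal to the same strand and extend in the same direction.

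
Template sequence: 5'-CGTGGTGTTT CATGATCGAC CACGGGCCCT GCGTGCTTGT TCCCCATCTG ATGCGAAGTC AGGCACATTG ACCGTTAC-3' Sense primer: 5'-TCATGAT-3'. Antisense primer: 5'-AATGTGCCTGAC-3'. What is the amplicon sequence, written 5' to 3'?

Scanning the template, TCATGAT occurs at positions 10–16; this primer anneals to the bottom strand there with its 3' end pointing downstream.
Reverse complement of the reverse primer: GTCAGGCACATT. This occurs on the top strand at positions 58–69.
The product is the template from position 10 through 69 (60 bp).

5'-TCATGATCGACCACGGGCCCTGCGTGCTTGTTCCCCATCTGATGCGAAGTCAGGCACATT-3'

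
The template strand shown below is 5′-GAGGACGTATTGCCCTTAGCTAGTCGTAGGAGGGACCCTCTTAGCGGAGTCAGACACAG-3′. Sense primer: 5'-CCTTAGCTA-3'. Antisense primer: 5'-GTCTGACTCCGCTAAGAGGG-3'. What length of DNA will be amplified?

The forward primer matches the template at positions 14–22.
Taking the reverse complement of GTCTGACTCCGCTAAGAGGG gives CCCTCTTAGCGGAGTCAGAC, found at positions 36–55 on the template; the primer anneals here to the top strand with its 3' end pointing upstream.
Product length = (reverse-primer end) − (forward-primer start) + 1 = 55 − 14 + 1 = 42 bp.

42 bp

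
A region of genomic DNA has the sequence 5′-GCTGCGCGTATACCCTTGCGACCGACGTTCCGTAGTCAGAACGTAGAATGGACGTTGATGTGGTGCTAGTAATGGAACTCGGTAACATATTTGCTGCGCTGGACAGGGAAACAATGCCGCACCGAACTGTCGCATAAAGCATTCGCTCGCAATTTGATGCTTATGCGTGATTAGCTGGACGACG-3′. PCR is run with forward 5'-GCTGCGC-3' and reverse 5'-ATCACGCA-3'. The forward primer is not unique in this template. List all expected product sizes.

The forward primer GCTGCGC matches the top strand at positions 1–7, 93–99.
The reverse primer's reverse complement is TGCGTGAT, matching at positions 164–171.
Each forward site pairs with the reverse site to give a product ending at position 171: sizes 171, 79 bp.

171 bp, 79 bp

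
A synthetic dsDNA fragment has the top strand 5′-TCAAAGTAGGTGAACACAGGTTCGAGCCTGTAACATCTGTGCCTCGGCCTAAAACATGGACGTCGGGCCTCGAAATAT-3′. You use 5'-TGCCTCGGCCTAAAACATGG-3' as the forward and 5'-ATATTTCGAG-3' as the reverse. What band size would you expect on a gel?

39 bp

Forward primer TGCCTCGGCCTAAAACATGG is found on the top strand at positions 40–59.
Reverse complement of the reverse primer: CTCGAAATAT. This occurs on the top strand at positions 69–78.
Product length = (reverse-primer end) − (forward-primer start) + 1 = 78 − 40 + 1 = 39 bp.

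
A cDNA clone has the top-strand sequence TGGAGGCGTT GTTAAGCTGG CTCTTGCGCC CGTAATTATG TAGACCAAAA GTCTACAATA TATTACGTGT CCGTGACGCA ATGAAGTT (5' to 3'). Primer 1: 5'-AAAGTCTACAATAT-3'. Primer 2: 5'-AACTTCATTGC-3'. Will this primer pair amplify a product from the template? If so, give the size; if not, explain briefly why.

Primer 1 (AAAGTCTACAATAT) matches the top strand at positions 48–61; it acts as a forward primer.
Primer 2's reverse complement is GCAATGAAGTT, matching the top strand at positions 78–88; it acts as a reverse primer.
The 3' ends face each other across positions 48–88, giving a 41 bp product.

Yes — a 41 bp product.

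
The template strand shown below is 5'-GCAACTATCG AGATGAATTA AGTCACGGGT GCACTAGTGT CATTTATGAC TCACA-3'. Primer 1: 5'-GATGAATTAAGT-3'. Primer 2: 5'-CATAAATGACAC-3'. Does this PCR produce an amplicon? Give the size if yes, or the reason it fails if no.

Yes — a 37 bp product.

Primer 1 (GATGAATTAAGT) matches the top strand at positions 12–23; it acts as a forward primer.
Primer 2's reverse complement is GTGTCATTTATG, matching the top strand at positions 37–48; it acts as a reverse primer.
The 3' ends face each other across positions 12–48, giving a 37 bp product.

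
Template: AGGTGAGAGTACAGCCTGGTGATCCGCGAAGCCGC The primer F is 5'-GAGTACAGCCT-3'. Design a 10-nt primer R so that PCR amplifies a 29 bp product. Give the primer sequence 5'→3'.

The forward primer binds at positions 7–17, so a 29 bp product ends at position 7 + 29 − 1 = 35.
The reverse primer anneals to the top strand over positions 26–35, i.e. to GCGAAGCCGC.
Its sequence written 5'→3' is the reverse complement: GCGGCTTCGC.

5'-GCGGCTTCGC-3'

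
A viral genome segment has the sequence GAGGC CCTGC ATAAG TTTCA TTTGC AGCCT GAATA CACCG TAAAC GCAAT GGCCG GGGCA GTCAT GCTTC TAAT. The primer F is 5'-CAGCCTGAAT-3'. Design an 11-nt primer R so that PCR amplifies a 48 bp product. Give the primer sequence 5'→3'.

5'-TAGAAGCATGA-3'

The forward primer binds at positions 25–34, so a 48 bp product ends at position 25 + 48 − 1 = 72.
The reverse primer anneals to the top strand over positions 62–72, i.e. to TCATGCTTCTA.
Its sequence written 5'→3' is the reverse complement: TAGAAGCATGA.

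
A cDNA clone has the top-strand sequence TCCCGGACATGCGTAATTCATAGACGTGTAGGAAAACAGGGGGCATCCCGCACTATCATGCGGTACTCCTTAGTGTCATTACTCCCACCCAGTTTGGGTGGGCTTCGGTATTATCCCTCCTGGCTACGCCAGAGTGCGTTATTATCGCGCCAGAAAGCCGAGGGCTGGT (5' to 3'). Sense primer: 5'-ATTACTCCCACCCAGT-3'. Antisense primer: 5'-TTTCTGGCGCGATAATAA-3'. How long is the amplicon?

The forward primer matches the template at positions 78–93.
Taking the reverse complement of TTTCTGGCGCGATAATAA gives TTATTATCGCGCCAGAAA, found at positions 139–156 on the template; the primer anneals here to the top strand with its 3' end pointing upstream.
The product runs from position 78 to position 156, so its length is 156 − 78 + 1 = 79 bp.

79 bp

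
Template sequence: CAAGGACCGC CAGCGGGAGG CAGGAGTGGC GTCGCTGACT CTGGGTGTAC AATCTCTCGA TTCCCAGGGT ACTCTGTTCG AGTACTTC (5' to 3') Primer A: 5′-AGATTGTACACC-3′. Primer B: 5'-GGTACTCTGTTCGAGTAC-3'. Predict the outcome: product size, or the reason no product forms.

Primer A (AGATTGTACACC) has reverse complement GGTGTACAATCT, which matches the top strand at positions 44–55; primer A anneals to the top strand there with its 3' end pointing upstream toward position 44.
Primer B (GGTACTCTGTTCGAGTAC) matches the top strand directly at positions 68–85; it anneals to the bottom strand with its 3' end pointing downstream toward position 85.
The 3' ends diverge (primer A extends toward position 1, primer B toward position 88), so the primers never converge on a shared product.

No product — the primers' 3' ends point away from each other.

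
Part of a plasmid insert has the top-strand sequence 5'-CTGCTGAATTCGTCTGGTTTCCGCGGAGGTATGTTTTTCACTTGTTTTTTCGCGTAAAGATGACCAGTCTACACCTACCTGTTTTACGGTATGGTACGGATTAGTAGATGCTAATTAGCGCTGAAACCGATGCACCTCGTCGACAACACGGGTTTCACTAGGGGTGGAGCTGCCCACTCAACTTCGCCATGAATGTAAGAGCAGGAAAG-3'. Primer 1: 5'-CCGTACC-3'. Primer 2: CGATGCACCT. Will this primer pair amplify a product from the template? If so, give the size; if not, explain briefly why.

Primer 1 (CCGTACC) has reverse complement GGTACGG, which matches the top strand at positions 93–99; primer 1 anneals to the top strand there with its 3' end pointing upstream toward position 93.
Primer 2 (CGATGCACCT) matches the top strand directly at positions 128–137; it anneals to the bottom strand with its 3' end pointing downstream toward position 137.
The 3' ends diverge (primer 1 extends toward position 1, primer 2 toward position 209), so the primers never converge on a shared product.

No product — the primers' 3' ends point away from each other.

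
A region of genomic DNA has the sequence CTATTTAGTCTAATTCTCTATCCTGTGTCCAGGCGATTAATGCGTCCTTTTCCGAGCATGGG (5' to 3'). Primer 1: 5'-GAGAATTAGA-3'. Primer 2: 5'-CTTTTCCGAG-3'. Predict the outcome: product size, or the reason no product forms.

No product — the primers' 3' ends point away from each other.

Primer 1 (GAGAATTAGA) has reverse complement TCTAATTCTC, which matches the top strand at positions 9–18; primer 1 anneals to the top strand there with its 3' end pointing upstream toward position 9.
Primer 2 (CTTTTCCGAG) matches the top strand directly at positions 47–56; it anneals to the bottom strand with its 3' end pointing downstream toward position 56.
The 3' ends diverge (primer 1 extends toward position 1, primer 2 toward position 62), so the primers never converge on a shared product.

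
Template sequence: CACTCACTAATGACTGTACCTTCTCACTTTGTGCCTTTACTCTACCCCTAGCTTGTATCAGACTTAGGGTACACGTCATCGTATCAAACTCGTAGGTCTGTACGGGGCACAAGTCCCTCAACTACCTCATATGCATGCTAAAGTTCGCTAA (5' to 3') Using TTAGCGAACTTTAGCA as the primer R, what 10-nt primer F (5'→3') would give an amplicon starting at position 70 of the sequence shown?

5'-TACACGTCAT-3'

The reverse primer's reverse complement TGCTAAAGTTCGCTAA matches the template at positions 136–151; the product starts at position 70.
The forward primer is identical to the top strand over positions 70–79: TACACGTCAT.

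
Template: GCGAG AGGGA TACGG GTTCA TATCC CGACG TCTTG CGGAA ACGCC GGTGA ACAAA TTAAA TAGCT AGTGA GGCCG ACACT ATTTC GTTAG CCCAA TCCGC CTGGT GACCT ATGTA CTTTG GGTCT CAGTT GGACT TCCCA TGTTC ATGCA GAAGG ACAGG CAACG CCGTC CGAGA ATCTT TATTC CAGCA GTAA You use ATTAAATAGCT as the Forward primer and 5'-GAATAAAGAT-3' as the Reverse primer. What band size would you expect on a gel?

The forward primer matches the template at positions 55–65.
Taking the reverse complement of GAATAAAGAT gives ATCTTTATTC, found at positions 176–185 on the template; the primer anneals here to the top strand with its 3' end pointing upstream.
Amplicon spans positions 55–185: 131 bp.

131 bp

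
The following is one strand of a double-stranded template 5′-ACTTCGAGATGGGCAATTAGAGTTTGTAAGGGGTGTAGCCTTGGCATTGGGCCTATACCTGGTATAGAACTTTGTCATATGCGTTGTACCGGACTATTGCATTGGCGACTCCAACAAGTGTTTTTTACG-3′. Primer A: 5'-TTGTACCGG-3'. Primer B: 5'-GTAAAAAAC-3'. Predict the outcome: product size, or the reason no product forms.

Yes — a 45 bp product.

Primer A (TTGTACCGG) matches the top strand at positions 84–92; it acts as a forward primer.
Primer B's reverse complement is GTTTTTTAC, matching the top strand at positions 120–128; it acts as a reverse primer.
The 3' ends face each other across positions 84–128, giving a 45 bp product.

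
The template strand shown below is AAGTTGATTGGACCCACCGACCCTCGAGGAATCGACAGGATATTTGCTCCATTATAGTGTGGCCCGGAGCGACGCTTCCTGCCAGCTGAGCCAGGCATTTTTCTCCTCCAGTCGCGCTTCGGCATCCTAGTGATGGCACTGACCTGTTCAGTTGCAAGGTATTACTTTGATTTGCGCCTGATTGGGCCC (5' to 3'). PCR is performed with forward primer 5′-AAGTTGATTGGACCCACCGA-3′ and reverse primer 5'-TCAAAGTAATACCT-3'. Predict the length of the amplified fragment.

The forward primer matches the template at positions 1–20.
The reverse primer's reverse complement is AGGTATTACTTTGA, which matches the template at positions 157–170.
The product runs from position 1 to position 170, so its length is 170 − 1 + 1 = 170 bp.

170 bp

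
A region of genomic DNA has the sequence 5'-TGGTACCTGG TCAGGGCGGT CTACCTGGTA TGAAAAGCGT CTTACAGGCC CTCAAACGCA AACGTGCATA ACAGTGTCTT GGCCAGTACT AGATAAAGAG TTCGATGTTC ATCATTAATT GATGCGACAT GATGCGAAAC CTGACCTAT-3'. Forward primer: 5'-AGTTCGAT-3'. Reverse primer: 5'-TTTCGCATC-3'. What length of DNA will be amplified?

Forward primer AGTTCGAT is found on the top strand at positions 99–106.
The reverse primer's reverse complement is GATGCGAAA, which matches the template at positions 131–139.
Amplicon spans positions 99–139: 41 bp.

41 bp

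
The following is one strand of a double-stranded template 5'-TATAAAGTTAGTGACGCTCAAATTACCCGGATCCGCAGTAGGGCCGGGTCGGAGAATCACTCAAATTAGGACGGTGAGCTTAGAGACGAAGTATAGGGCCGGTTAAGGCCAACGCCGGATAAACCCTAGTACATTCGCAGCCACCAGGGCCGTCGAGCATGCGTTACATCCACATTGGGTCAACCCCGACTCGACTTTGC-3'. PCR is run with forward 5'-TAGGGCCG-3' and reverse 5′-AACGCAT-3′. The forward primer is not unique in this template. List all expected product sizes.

127 bp, 72 bp

The forward primer TAGGGCCG matches the top strand at positions 39–46, 94–101.
The reverse primer's reverse complement is ATGCGTT, matching at positions 159–165.
Each forward site pairs with the reverse site to give a product ending at position 165: sizes 127, 72 bp.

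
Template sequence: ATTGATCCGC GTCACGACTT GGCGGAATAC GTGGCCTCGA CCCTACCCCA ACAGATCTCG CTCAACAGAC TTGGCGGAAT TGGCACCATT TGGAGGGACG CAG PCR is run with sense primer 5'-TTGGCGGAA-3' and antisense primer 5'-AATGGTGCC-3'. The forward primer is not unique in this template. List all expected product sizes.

72 bp, 20 bp

The forward primer TTGGCGGAA matches the top strand at positions 19–27, 71–79.
The reverse primer's reverse complement is GGCACCATT, matching at positions 82–90.
Each forward site pairs with the reverse site to give a product ending at position 90: sizes 72, 20 bp.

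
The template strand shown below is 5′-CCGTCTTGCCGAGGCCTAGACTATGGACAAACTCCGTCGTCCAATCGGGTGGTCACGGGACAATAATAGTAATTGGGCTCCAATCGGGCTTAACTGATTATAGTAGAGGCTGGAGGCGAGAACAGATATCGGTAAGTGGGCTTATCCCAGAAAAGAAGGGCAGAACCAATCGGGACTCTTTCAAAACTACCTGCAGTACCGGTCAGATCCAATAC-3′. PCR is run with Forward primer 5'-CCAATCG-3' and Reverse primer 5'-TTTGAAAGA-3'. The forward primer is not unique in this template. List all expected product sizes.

The forward primer CCAATCG matches the top strand at positions 41–47, 80–86, 166–172.
The reverse primer's reverse complement is TCTTTCAAA, matching at positions 177–185.
Each forward site pairs with the reverse site to give a product ending at position 185: sizes 145, 106, 20 bp.

145 bp, 106 bp, 20 bp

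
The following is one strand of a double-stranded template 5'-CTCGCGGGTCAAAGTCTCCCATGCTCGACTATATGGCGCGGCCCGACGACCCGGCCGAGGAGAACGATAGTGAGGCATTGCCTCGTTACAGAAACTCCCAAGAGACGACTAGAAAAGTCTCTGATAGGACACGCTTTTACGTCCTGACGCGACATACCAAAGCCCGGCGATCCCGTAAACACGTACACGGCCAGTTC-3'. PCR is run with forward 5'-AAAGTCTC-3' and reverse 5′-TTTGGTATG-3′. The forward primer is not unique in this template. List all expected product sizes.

The forward primer AAAGTCTC matches the top strand at positions 11–18, 114–121.
The reverse primer's reverse complement is CATACCAAA, matching at positions 153–161.
Each forward site pairs with the reverse site to give a product ending at position 161: sizes 151, 48 bp.

151 bp, 48 bp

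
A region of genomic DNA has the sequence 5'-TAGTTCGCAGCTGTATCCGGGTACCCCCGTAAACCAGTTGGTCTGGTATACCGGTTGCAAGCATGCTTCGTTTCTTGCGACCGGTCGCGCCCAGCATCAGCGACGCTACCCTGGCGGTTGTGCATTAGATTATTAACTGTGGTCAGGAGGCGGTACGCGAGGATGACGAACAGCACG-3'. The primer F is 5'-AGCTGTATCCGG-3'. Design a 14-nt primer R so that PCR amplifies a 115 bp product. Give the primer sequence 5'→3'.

The forward primer binds at positions 9–20, so a 115 bp product ends at position 9 + 115 − 1 = 123.
The reverse primer anneals to the top strand over positions 110–123, i.e. to CCTGGCGGTTGTGC.
Its sequence written 5'→3' is the reverse complement: GCACAACCGCCAGG.

5'-GCACAACCGCCAGG-3'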